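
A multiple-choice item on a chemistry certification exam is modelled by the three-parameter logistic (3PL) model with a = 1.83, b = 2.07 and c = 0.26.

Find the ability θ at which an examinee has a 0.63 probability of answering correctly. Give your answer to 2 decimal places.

P(θ) = c + (1 − c) · 1 / (1 + exp(−a(θ − b)))
Remove guessing floor: (0.63 − 0.26)/(1 − 0.26) = 0.5000
logit = ln(0.5000/0.5000) = 0.0000
θ = b + logit/(a) = 2.07 + 0.0000/1.8300 = 2.0700

2.07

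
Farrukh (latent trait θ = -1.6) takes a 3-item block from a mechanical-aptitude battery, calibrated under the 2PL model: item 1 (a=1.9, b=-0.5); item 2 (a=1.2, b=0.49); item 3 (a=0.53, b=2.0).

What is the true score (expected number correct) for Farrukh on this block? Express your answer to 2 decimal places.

P(θ) = 1 / (1 + exp(−a(θ − b)))
P_1 = 1/(1+e^{2.0900}) = 0.1101
P_2 = 1/(1+e^{2.5080}) = 0.0753
P_3 = 1/(1+e^{1.9080}) = 0.1292
E[score] = 0.1101 + 0.0753 + 0.1292 = 0.3146

0.31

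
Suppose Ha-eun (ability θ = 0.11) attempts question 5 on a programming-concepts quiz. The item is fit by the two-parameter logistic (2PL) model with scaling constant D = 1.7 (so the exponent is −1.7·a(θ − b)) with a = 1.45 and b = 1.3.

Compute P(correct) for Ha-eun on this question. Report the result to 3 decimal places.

P(θ) = 1 / (1 + exp(−D·a(θ − b)))
Exponent: 1.7 × 1.45 × (0.11 − 1.3) = -2.9333
1/(1 + e^{2.9333}) = 0.0505
P = 0.0505

0.051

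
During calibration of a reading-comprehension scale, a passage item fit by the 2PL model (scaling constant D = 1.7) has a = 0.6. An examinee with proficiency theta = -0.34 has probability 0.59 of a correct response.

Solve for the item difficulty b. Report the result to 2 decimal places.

P(theta) = 1 / (1 + exp(−D·a(theta − b)))
logit(0.59) = ln(0.59/0.41) = 0.3640
b = theta − logit/(1.7·a) = -0.34 − 0.3640/1.0200 = -0.6968

-0.70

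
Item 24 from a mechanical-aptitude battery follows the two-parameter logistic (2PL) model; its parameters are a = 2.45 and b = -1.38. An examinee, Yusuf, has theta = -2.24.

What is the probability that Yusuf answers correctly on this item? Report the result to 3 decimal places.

P(theta) = 1 / (1 + exp(−a(theta − b)))
Exponent: 2.45 × (-2.24 − (-1.38)) = -2.1070
1/(1 + e^{2.1070}) = 0.1084

0.108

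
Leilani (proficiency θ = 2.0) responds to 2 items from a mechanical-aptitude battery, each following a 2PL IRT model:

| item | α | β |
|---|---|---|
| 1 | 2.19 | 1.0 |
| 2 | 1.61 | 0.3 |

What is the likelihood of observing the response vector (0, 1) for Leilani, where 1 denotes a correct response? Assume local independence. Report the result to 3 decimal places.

P(θ) = 1 / (1 + exp(−α(θ − β)))
P_1 = 1/(1+e^{-2.1900}) = 0.8993
P_2 = 1/(1+e^{-2.7370}) = 0.9392
L = (1−P_1) × P_2 = 0.1007 × 0.9392 = 0.09453

0.095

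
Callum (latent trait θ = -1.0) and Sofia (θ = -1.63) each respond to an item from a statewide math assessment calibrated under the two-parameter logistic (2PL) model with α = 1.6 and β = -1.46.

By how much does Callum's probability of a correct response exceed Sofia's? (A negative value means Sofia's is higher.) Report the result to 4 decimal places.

P(θ) = 1 / (1 + exp(−α(θ − β)))
P(Callum) = 0.6761  [exponent 0.7360]
P(Sofia) = 0.4324  [exponent -0.2720]
Difference = 0.6761 − 0.4324 = 0.2437

0.2437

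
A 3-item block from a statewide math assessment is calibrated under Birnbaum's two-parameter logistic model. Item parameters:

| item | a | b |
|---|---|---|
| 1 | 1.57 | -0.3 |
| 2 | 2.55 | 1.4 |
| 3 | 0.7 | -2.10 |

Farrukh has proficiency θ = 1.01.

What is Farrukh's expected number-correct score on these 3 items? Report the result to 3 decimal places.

P(θ) = 1 / (1 + exp(−a(θ − b)))
P_1 = 1/(1+e^{-2.0567}) = 0.8866
P_2 = 1/(1+e^{0.9945}) = 0.2700
P_3 = 1/(1+e^{-2.1770}) = 0.8982
E[score] = 0.8866 + 0.2700 + 0.8982 = 2.0548

2.055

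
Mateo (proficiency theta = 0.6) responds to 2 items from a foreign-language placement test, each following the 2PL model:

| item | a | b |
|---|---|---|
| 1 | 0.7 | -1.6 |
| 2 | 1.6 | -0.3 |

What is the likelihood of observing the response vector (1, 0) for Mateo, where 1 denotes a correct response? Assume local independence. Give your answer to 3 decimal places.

0.158

P(theta) = 1 / (1 + exp(−a(theta − b)))
P_1 = 1/(1+e^{-1.5400}) = 0.8235
P_2 = 1/(1+e^{-1.4400}) = 0.8085
L = P_1 × (1−P_2) = 0.8235 × 0.1915 = 0.15773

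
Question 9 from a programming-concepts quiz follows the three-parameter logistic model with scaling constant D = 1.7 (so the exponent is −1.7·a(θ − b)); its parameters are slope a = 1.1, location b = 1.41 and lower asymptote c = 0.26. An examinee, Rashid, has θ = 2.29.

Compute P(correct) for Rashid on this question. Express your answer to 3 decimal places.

0.880

P(θ) = c + (1 − c) · 1 / (1 + exp(−D·a(θ − b)))
Exponent: 1.7 × 1.1 × (2.29 − 1.41) = 1.6456
1/(1 + e^{-1.6456}) = 0.8383
P = 0.26 + 0.74 × 0.8383 = 0.8803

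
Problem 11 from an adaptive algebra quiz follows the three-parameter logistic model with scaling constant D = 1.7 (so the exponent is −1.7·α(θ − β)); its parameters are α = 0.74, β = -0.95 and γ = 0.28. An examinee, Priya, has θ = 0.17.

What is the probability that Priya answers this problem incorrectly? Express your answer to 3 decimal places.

P(θ) = γ + (1 − γ) · 1 / (1 + exp(−D·α(θ − β)))
Exponent: 1.7 × 0.74 × (0.17 − (-0.95)) = 1.4090
1/(1 + e^{-1.4090}) = 0.8036
P = 0.28 + 0.72 × 0.8036 = 0.8586
P(incorrect) = 1 − 0.8586 = 0.1414

0.141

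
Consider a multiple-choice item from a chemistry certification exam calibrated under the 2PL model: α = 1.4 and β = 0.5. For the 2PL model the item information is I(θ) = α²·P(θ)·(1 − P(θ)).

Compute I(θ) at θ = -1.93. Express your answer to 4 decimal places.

P = 1/(1+e^{3.4020}) = 0.0322
P(1−P) = 0.0322 × 0.9678 = 0.0312
I = α² × P(1−P) = 1.4² × 0.0312 = 0.06114

0.0611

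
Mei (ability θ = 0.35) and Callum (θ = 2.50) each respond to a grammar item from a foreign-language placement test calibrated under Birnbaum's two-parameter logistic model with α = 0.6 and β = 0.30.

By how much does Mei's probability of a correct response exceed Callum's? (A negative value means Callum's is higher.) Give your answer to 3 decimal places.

P(θ) = 1 / (1 + exp(−α(θ − β)))
P(Mei) = 0.5075  [exponent 0.0300]
P(Callum) = 0.7892  [exponent 1.3200]
Difference = 0.5075 − 0.7892 = -0.2817

-0.282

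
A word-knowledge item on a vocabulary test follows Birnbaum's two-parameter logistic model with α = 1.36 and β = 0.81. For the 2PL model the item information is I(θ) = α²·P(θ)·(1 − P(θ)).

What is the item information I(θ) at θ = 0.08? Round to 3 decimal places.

P = 1/(1+e^{0.9928}) = 0.2704
P(1−P) = 0.2704 × 0.7296 = 0.1973
I = α² × P(1−P) = 1.36² × 0.1973 = 0.36486

0.365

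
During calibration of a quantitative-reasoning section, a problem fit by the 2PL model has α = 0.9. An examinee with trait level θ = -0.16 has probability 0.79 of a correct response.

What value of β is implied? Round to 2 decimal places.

P(θ) = 1 / (1 + exp(−α(θ − β)))
logit(0.79) = ln(0.79/0.21) = 1.3249
β = θ − logit/(α) = -0.16 − 1.3249/0.9000 = -1.6321

-1.63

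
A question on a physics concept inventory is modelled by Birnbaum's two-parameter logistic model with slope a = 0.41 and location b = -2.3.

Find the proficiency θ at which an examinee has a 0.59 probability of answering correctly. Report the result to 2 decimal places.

P(θ) = 1 / (1 + exp(−a(θ − b)))
logit = ln(0.5900/0.4100) = 0.3640
θ = b + logit/(a) = -2.3 + 0.3640/0.4100 = -1.4123

-1.41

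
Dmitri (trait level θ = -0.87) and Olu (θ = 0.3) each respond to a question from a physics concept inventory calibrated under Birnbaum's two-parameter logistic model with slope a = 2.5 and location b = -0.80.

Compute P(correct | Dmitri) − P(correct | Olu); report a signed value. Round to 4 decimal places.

P(θ) = 1 / (1 + exp(−a(θ − b)))
P(Dmitri) = 0.4564  [exponent -0.1750]
P(Olu) = 0.9399  [exponent 2.7500]
Difference = 0.4564 − 0.9399 = -0.4836

-0.4836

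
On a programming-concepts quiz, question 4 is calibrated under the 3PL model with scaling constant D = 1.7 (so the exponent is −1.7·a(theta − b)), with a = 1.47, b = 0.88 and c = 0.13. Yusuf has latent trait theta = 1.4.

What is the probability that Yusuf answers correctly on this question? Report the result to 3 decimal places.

P(theta) = c + (1 − c) · 1 / (1 + exp(−D·a(theta − b)))
Exponent: 1.7 × 1.47 × (1.4 − 0.88) = 1.2995
1/(1 + e^{-1.2995}) = 0.7857
P = 0.13 + 0.87 × 0.7857 = 0.8136

0.814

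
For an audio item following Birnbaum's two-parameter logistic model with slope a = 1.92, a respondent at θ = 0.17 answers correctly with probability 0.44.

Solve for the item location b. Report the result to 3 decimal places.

0.296

P(θ) = 1 / (1 + exp(−a(θ − b)))
logit(0.44) = ln(0.44/0.56) = -0.2412
b = θ − logit/(a) = 0.17 − (-0.2412)/1.9200 = 0.2956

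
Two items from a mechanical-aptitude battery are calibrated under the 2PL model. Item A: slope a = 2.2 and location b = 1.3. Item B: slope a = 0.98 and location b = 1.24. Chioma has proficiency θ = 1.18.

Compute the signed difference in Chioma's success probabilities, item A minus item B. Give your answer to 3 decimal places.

-0.051

P(θ) = 1 / (1 + exp(−a(θ − b)))
P_A = 0.4344
P_B = 0.4853
P_A − P_B = -0.0509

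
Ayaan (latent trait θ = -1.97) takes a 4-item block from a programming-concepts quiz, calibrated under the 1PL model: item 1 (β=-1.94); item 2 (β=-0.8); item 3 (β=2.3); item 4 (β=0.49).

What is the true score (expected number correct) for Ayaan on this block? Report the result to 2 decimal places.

0.82

P(θ) = 1 / (1 + exp(−(θ − β)))
P_1 = 1/(1+e^{0.0300}) = 0.4925
P_2 = 1/(1+e^{1.1700}) = 0.2369
P_3 = 1/(1+e^{4.2700}) = 0.0138
P_4 = 1/(1+e^{2.4600}) = 0.0787
E[score] = 0.4925 + 0.2369 + 0.0138 + 0.0787 = 0.8219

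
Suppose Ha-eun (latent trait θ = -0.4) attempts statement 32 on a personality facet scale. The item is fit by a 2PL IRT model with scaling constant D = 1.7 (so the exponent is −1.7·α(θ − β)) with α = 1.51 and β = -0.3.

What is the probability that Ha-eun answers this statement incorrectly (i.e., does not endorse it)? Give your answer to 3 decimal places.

P(θ) = 1 / (1 + exp(−D·α(θ − β)))
Exponent: 1.7 × 1.51 × (-0.4 − (-0.3)) = -0.2567
1/(1 + e^{0.2567}) = 0.4362
P = 0.4362
P(incorrect) = 1 − 0.4362 = 0.5638

0.564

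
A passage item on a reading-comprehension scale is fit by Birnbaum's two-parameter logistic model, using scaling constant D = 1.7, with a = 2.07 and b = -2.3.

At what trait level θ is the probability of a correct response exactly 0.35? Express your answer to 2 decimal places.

-2.48

P(θ) = 1 / (1 + exp(−D·a(θ − b)))
logit = ln(0.3500/0.6500) = -0.6190
θ = b + logit/(1.7·a) = -2.3 + (-0.6190)/3.5190 = -2.4759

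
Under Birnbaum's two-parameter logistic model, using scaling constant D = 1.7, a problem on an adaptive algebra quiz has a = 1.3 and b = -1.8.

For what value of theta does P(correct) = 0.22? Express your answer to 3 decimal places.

P(theta) = 1 / (1 + exp(−D·a(theta − b)))
logit = ln(0.2200/0.7800) = -1.2657
theta = b + logit/(1.7·a) = -1.8 + (-1.2657)/2.2100 = -2.3727

-2.373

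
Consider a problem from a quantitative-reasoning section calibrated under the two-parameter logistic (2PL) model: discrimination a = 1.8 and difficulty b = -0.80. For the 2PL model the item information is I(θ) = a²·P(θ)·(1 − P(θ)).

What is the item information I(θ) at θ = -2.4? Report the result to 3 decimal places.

P = 1/(1+e^{2.8800}) = 0.0532
P(1−P) = 0.0532 × 0.9468 = 0.0503
I = a² × P(1−P) = 1.8² × 0.0503 = 0.16306

0.163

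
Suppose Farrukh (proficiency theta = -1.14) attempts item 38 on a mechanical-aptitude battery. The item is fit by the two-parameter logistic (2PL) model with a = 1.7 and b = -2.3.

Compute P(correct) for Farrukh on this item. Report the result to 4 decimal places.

P(theta) = 1 / (1 + exp(−a(theta − b)))
Exponent: 1.7 × (-1.14 − (-2.3)) = 1.9720
1/(1 + e^{-1.9720}) = 0.8778

0.8778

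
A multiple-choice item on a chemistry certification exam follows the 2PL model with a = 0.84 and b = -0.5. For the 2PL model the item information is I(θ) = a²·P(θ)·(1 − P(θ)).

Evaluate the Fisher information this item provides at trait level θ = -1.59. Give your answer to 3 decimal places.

P = 1/(1+e^{0.9156}) = 0.2859
P(1−P) = 0.2859 × 0.7141 = 0.2041
I = a² × P(1−P) = 0.84² × 0.2041 = 0.14404

0.144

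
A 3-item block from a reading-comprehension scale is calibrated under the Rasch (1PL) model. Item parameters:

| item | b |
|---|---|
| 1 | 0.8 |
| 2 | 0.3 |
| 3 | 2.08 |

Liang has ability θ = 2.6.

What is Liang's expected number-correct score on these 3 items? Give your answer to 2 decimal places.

2.39

P(θ) = 1 / (1 + exp(−(θ − b)))
P_1 = 1/(1+e^{-1.8000}) = 0.8581
P_2 = 1/(1+e^{-2.3000}) = 0.9089
P_3 = 1/(1+e^{-0.5200}) = 0.6271
E[score] = 0.8581 + 0.9089 + 0.6271 = 2.3942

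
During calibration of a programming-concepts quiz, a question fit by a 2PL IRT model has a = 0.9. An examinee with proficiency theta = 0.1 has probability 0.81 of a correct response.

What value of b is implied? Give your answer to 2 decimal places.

P(theta) = 1 / (1 + exp(−a(theta − b)))
logit(0.81) = ln(0.81/0.19) = 1.4500
b = theta − logit/(a) = 0.1 − 1.4500/0.9000 = -1.5111

-1.51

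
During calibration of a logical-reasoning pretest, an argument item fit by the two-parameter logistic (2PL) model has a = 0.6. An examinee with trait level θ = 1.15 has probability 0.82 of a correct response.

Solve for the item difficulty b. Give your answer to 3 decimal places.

P(θ) = 1 / (1 + exp(−a(θ − b)))
logit(0.82) = ln(0.82/0.18) = 1.5163
b = θ − logit/(a) = 1.15 − 1.5163/0.6000 = -1.3772

-1.377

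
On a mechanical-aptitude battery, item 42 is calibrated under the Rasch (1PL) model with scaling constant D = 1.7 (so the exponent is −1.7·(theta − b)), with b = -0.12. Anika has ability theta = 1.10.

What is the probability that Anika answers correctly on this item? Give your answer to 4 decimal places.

P(theta) = 1 / (1 + exp(−D·(theta − b)))
Exponent: 1.7 × (1.10 − (-0.12)) = 2.0740
1/(1 + e^{-2.0740}) = 0.8884
P = 0.8884

0.8884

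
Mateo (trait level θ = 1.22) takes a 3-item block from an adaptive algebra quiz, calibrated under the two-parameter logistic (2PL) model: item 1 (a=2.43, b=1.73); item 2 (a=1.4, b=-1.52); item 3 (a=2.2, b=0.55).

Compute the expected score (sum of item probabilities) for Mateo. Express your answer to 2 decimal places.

P(θ) = 1 / (1 + exp(−a(θ − b)))
P_1 = 1/(1+e^{1.2393}) = 0.2246
P_2 = 1/(1+e^{-3.8360}) = 0.9789
P_3 = 1/(1+e^{-1.4740}) = 0.8137
E[score] = 0.2246 + 0.9789 + 0.8137 = 2.0171

2.02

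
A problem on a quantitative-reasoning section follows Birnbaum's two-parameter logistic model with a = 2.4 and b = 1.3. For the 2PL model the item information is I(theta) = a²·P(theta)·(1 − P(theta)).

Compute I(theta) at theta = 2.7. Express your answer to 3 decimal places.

P = 1/(1+e^{-3.3600}) = 0.9664
P(1−P) = 0.9664 × 0.0336 = 0.0324
I = a² × P(1−P) = 2.4² × 0.0324 = 0.18687

0.187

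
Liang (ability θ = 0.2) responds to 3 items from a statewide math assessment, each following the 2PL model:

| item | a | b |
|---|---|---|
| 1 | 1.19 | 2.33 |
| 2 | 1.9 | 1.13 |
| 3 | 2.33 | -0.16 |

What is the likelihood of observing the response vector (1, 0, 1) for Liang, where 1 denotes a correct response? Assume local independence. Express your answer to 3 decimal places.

P(θ) = 1 / (1 + exp(−a(θ − b)))
P_1 = 1/(1+e^{2.5347}) = 0.0735
P_2 = 1/(1+e^{1.7670}) = 0.1459
P_3 = 1/(1+e^{-0.8388}) = 0.6982
L = P_1 × (1−P_2) × P_3 = 0.0735 × 0.8541 × 0.6982 = 0.04381

0.044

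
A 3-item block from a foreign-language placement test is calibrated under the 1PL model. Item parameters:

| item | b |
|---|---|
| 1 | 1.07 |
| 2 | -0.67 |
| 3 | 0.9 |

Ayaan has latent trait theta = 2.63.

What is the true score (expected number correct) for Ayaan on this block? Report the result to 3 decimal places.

2.640

P(theta) = 1 / (1 + exp(−(theta − b)))
P_1 = 1/(1+e^{-1.5600}) = 0.8264
P_2 = 1/(1+e^{-3.3000}) = 0.9644
P_3 = 1/(1+e^{-1.7300}) = 0.8494
E[score] = 0.8264 + 0.9644 + 0.8494 = 2.6402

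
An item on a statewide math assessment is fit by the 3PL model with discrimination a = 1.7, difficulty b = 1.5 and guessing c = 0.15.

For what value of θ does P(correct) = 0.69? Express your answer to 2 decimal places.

1.83

P(θ) = c + (1 − c) · 1 / (1 + exp(−a(θ − b)))
Remove guessing floor: (0.69 − 0.15)/(1 − 0.15) = 0.6353
logit = ln(0.6353/0.3647) = 0.5550
θ = b + logit/(a) = 1.5 + 0.5550/1.7000 = 1.8265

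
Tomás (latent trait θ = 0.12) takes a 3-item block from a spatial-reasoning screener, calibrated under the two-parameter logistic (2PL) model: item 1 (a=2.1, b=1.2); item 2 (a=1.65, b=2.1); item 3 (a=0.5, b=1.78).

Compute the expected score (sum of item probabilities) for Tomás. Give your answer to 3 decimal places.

0.434

P(θ) = 1 / (1 + exp(−a(θ − b)))
P_1 = 1/(1+e^{2.2680}) = 0.0938
P_2 = 1/(1+e^{3.2670}) = 0.0367
P_3 = 1/(1+e^{0.8300}) = 0.3036
E[score] = 0.0938 + 0.0367 + 0.3036 = 0.4342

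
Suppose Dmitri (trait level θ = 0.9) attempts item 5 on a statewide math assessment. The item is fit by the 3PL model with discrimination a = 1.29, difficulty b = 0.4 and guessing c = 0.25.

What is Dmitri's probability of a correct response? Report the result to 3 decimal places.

0.742

P(θ) = c + (1 − c) · 1 / (1 + exp(−a(θ − b)))
Exponent: 1.29 × (0.9 − 0.4) = 0.6450
1/(1 + e^{-0.6450}) = 0.6559
P = 0.25 + 0.75 × 0.6559 = 0.7419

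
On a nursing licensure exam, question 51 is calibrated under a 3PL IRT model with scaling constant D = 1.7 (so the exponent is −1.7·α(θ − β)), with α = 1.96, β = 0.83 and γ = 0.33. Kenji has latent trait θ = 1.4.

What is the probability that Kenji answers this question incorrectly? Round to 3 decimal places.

P(θ) = γ + (1 − γ) · 1 / (1 + exp(−D·α(θ − β)))
Exponent: 1.7 × 1.96 × (1.4 − 0.83) = 1.8992
1/(1 + e^{-1.8992}) = 0.8698
P = 0.33 + 0.67 × 0.8698 = 0.9128
P(incorrect) = 1 − 0.9128 = 0.0872

0.087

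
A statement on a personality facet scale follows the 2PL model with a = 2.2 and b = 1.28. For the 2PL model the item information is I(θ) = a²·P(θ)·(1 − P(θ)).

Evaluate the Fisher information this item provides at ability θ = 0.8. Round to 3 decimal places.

P = 1/(1+e^{1.0560}) = 0.2581
P(1−P) = 0.2581 × 0.7419 = 0.1915
I = a² × P(1−P) = 2.2² × 0.1915 = 0.92672

0.927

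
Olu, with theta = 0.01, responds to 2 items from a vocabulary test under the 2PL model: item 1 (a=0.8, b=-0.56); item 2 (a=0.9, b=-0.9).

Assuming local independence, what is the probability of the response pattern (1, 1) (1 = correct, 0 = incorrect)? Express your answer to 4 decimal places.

0.4248

P(theta) = 1 / (1 + exp(−a(theta − b)))
P_1 = 1/(1+e^{-0.4560}) = 0.6121
P_2 = 1/(1+e^{-0.8190}) = 0.6940
L = P_1 × P_2 = 0.6121 × 0.6940 = 0.42479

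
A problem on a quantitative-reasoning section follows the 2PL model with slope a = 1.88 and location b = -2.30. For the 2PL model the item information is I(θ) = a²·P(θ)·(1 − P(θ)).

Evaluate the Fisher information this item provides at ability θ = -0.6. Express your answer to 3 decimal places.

P = 1/(1+e^{-3.1960}) = 0.9607
P(1−P) = 0.9607 × 0.0393 = 0.0378
I = a² × P(1−P) = 1.88² × 0.0378 = 0.13350

0.133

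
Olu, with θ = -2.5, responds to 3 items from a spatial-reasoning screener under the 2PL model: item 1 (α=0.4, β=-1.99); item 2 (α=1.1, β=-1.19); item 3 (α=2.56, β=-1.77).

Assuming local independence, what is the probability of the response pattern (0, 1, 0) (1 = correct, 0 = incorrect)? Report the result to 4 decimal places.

P(θ) = 1 / (1 + exp(−α(θ − β)))
P_1 = 1/(1+e^{0.2040}) = 0.4492
P_2 = 1/(1+e^{1.4410}) = 0.1914
P_3 = 1/(1+e^{1.8688}) = 0.1337
L = (1−P_1) × P_2 × (1−P_3) = 0.5508 × 0.1914 × 0.8663 = 0.09133

0.0913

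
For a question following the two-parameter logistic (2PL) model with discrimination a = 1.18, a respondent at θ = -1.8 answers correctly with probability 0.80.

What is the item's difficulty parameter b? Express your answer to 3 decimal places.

-2.975

P(θ) = 1 / (1 + exp(−a(θ − b)))
logit(0.80) = ln(0.80/0.20) = 1.3863
b = θ − logit/(a) = -1.8 − 1.3863/1.1800 = -2.9748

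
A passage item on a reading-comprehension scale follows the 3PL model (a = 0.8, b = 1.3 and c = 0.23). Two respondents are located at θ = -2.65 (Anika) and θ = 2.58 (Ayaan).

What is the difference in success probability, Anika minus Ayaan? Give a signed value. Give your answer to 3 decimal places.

-0.535

P(θ) = c + (1 − c) · 1 / (1 + exp(−a(θ − b)))
P(Anika) = 0.2613  [exponent -3.1600]
P(Ayaan) = 0.7965  [exponent 1.0240]
Difference = 0.2613 − 0.7965 = -0.5352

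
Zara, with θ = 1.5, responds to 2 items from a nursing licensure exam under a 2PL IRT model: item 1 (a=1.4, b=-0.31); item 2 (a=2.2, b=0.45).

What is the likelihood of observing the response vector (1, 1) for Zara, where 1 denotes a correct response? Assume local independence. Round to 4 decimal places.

0.8428

P(θ) = 1 / (1 + exp(−a(θ − b)))
P_1 = 1/(1+e^{-2.5340}) = 0.9265
P_2 = 1/(1+e^{-2.3100}) = 0.9097
L = P_1 × P_2 = 0.9265 × 0.9097 = 0.84283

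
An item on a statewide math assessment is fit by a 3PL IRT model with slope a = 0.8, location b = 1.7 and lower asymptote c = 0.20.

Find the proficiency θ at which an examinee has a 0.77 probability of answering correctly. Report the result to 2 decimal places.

2.83

P(θ) = c + (1 − c) · 1 / (1 + exp(−a(θ − b)))
Remove guessing floor: (0.77 − 0.20)/(1 − 0.20) = 0.7125
logit = ln(0.7125/0.2875) = 0.9076
θ = b + logit/(a) = 1.7 + 0.9076/0.8000 = 2.8344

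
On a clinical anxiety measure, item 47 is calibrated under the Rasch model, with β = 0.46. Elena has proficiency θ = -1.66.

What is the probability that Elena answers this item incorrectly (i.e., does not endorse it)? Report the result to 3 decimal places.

0.893

P(θ) = 1 / (1 + exp(−(θ − β)))
Exponent: (-1.66 − 0.46) = -2.1200
1/(1 + e^{2.1200}) = 0.1072
P = 0.1072
P(incorrect) = 1 − 0.1072 = 0.8928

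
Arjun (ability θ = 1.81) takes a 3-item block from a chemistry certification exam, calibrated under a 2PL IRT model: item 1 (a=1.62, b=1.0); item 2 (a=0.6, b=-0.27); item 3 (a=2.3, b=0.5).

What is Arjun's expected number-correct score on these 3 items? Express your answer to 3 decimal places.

P(θ) = 1 / (1 + exp(−a(θ − b)))
P_1 = 1/(1+e^{-1.3122}) = 0.7879
P_2 = 1/(1+e^{-1.2480}) = 0.7770
P_3 = 1/(1+e^{-3.0130}) = 0.9532
E[score] = 0.7879 + 0.7770 + 0.9532 = 2.5180

2.518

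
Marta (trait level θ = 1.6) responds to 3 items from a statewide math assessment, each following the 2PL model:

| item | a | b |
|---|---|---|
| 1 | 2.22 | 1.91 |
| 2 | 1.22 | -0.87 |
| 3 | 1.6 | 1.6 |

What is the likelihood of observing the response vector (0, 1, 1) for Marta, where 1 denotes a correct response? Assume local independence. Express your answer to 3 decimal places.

P(θ) = 1 / (1 + exp(−a(θ − b)))
P_1 = 1/(1+e^{0.6882}) = 0.3344
P_2 = 1/(1+e^{-3.0134}) = 0.9532
P_3 = 1/(1+e^{0.0000}) = 0.5000
L = (1−P_1) × P_2 × P_3 = 0.6656 × 0.9532 × 0.5000 = 0.31720

0.317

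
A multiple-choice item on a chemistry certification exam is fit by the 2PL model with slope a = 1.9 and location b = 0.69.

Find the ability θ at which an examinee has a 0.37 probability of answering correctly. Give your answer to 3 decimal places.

0.410

P(θ) = 1 / (1 + exp(−a(θ − b)))
logit = ln(0.3700/0.6300) = -0.5322
θ = b + logit/(a) = 0.69 + (-0.5322)/1.9000 = 0.4099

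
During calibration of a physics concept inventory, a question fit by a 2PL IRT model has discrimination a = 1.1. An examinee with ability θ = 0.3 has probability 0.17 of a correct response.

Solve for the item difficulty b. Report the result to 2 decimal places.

P(θ) = 1 / (1 + exp(−a(θ − b)))
logit(0.17) = ln(0.17/0.83) = -1.5856
b = θ − logit/(a) = 0.3 − (-1.5856)/1.1000 = 1.7415

1.74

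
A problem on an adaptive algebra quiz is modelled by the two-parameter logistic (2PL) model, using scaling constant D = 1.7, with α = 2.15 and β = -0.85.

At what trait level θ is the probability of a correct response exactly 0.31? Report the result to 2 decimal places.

-1.07

P(θ) = 1 / (1 + exp(−D·α(θ − β)))
logit = ln(0.3100/0.6900) = -0.8001
θ = β + logit/(1.7·α) = -0.85 + (-0.8001)/3.6550 = -1.0689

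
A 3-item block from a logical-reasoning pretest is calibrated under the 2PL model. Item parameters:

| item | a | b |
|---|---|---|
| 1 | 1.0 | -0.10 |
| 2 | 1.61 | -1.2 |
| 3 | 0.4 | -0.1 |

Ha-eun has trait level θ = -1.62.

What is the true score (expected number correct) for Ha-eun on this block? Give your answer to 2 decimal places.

P(θ) = 1 / (1 + exp(−a(θ − b)))
P_1 = 1/(1+e^{1.5200}) = 0.1795
P_2 = 1/(1+e^{0.6762}) = 0.3371
P_3 = 1/(1+e^{0.6080}) = 0.3525
E[score] = 0.1795 + 0.3371 + 0.3525 = 0.8691

0.87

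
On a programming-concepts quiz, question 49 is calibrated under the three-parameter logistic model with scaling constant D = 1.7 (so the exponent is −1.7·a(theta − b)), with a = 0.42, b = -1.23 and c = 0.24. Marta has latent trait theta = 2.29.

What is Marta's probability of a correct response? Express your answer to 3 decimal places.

P(theta) = c + (1 − c) · 1 / (1 + exp(−D·a(theta − b)))
Exponent: 1.7 × 0.42 × (2.29 − (-1.23)) = 2.5133
1/(1 + e^{-2.5133}) = 0.9251
P = 0.24 + 0.76 × 0.9251 = 0.9431

0.943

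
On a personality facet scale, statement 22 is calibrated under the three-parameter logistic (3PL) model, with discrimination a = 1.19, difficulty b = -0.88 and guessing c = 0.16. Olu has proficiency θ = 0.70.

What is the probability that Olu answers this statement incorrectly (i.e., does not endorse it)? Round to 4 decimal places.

0.1112

P(θ) = c + (1 − c) · 1 / (1 + exp(−a(θ − b)))
Exponent: 1.19 × (0.70 − (-0.88)) = 1.8802
1/(1 + e^{-1.8802}) = 0.8676
P = 0.16 + 0.84 × 0.8676 = 0.8888
P(incorrect) = 1 − 0.8888 = 0.1112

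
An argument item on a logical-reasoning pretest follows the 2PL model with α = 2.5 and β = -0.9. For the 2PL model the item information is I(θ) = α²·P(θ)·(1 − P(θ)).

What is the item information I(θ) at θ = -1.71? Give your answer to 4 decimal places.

P = 1/(1+e^{2.0250}) = 0.1166
P(1−P) = 0.1166 × 0.8834 = 0.1030
I = α² × P(1−P) = 2.5² × 0.1030 = 0.64379

0.6438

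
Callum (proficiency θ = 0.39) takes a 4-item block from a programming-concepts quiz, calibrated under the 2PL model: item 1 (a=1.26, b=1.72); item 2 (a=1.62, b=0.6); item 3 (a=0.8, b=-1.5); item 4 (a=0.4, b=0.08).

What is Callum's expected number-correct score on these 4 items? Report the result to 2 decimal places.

1.92

P(θ) = 1 / (1 + exp(−a(θ − b)))
P_1 = 1/(1+e^{1.6758}) = 0.1577
P_2 = 1/(1+e^{0.3402}) = 0.4158
P_3 = 1/(1+e^{-1.5120}) = 0.8194
P_4 = 1/(1+e^{-0.1240}) = 0.5310
E[score] = 0.1577 + 0.4158 + 0.8194 + 0.5310 = 1.9237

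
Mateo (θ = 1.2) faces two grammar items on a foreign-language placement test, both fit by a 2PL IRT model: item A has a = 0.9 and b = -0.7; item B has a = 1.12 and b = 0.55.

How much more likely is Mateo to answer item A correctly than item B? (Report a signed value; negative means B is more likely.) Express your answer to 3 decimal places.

P(θ) = 1 / (1 + exp(−a(θ − b)))
P_A = 0.8468
P_B = 0.6744
P_A − P_B = 0.1725

0.172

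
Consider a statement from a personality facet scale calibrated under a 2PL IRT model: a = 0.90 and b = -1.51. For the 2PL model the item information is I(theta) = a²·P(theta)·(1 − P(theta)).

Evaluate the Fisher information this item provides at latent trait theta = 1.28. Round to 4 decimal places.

P = 1/(1+e^{-2.5110}) = 0.9249
P(1−P) = 0.9249 × 0.0751 = 0.0695
I = a² × P(1−P) = 0.90² × 0.0695 = 0.05626

0.0563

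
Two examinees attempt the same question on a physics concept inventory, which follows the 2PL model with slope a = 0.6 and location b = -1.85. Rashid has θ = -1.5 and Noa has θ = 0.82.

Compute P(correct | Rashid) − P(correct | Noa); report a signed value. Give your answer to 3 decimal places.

-0.280

P(θ) = 1 / (1 + exp(−a(θ − b)))
P(Rashid) = 0.5523  [exponent 0.2100]
P(Noa) = 0.8323  [exponent 1.6020]
Difference = 0.5523 − 0.8323 = -0.2800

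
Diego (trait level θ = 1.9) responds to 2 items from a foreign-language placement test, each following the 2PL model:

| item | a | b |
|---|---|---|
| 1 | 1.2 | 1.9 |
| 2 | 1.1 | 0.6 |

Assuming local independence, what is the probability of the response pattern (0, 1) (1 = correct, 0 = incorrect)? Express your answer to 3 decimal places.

P(θ) = 1 / (1 + exp(−a(θ − b)))
P_1 = 1/(1+e^{0.0000}) = 0.5000
P_2 = 1/(1+e^{-1.4300}) = 0.8069
L = (1−P_1) × P_2 = 0.5000 × 0.8069 = 0.40345

0.403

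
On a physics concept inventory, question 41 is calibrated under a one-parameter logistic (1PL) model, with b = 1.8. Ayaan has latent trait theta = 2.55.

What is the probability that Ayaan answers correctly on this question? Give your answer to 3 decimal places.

P(theta) = 1 / (1 + exp(−(theta − b)))
Exponent: (2.55 − 1.8) = 0.7500
1/(1 + e^{-0.7500}) = 0.6792
P = 0.6792

0.679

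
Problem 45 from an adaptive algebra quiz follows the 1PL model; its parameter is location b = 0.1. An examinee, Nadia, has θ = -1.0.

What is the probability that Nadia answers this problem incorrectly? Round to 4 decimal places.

0.7503

P(θ) = 1 / (1 + exp(−(θ − b)))
Exponent: (-1.0 − 0.1) = -1.1000
1/(1 + e^{1.1000}) = 0.2497
P = 0.2497
P(incorrect) = 1 − 0.2497 = 0.7503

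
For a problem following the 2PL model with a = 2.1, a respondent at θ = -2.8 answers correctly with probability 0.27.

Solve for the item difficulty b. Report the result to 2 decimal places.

P(θ) = 1 / (1 + exp(−a(θ − b)))
logit(0.27) = ln(0.27/0.73) = -0.9946
b = θ − logit/(a) = -2.8 − (-0.9946)/2.1000 = -2.3264

-2.33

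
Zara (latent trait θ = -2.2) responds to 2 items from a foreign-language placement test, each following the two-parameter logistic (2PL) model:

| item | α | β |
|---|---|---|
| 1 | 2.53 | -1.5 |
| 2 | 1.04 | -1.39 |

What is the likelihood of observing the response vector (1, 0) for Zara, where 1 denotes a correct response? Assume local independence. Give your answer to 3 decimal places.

0.102

P(θ) = 1 / (1 + exp(−α(θ − β)))
P_1 = 1/(1+e^{1.7710}) = 0.1454
P_2 = 1/(1+e^{0.8424}) = 0.3010
L = P_1 × (1−P_2) = 0.1454 × 0.6990 = 0.10164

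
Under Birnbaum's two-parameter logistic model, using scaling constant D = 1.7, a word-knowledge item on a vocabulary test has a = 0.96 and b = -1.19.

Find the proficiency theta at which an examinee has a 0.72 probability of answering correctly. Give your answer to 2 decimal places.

-0.61

P(theta) = 1 / (1 + exp(−D·a(theta − b)))
logit = ln(0.7200/0.2800) = 0.9445
theta = b + logit/(1.7·a) = -1.19 + 0.9445/1.6320 = -0.6113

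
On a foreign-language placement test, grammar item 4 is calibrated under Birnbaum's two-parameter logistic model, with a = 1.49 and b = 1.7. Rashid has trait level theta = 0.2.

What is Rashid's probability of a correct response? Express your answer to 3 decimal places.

P(theta) = 1 / (1 + exp(−a(theta − b)))
Exponent: 1.49 × (0.2 − 1.7) = -2.2350
1/(1 + e^{2.2350}) = 0.0967

0.097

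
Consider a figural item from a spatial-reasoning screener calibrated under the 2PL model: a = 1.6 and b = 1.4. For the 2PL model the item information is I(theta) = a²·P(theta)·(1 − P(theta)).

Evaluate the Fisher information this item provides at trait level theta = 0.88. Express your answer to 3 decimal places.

0.541

P = 1/(1+e^{0.8320}) = 0.3032
P(1−P) = 0.3032 × 0.6968 = 0.2113
I = a² × P(1−P) = 1.6² × 0.2113 = 0.54087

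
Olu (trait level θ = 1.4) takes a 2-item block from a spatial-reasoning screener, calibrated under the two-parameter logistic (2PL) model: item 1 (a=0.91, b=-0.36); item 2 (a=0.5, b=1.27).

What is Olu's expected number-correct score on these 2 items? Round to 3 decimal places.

1.348

P(θ) = 1 / (1 + exp(−a(θ − b)))
P_1 = 1/(1+e^{-1.6016}) = 0.8322
P_2 = 1/(1+e^{-0.0650}) = 0.5162
E[score] = 0.8322 + 0.5162 = 1.3485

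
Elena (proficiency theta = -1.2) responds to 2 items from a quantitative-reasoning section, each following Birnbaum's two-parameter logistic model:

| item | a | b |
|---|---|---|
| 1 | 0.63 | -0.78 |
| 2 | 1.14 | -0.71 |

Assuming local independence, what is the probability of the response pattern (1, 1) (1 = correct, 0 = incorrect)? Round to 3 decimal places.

0.158

P(theta) = 1 / (1 + exp(−a(theta − b)))
P_1 = 1/(1+e^{0.2646}) = 0.4342
P_2 = 1/(1+e^{0.5586}) = 0.3639
L = P_1 × P_2 = 0.4342 × 0.3639 = 0.15801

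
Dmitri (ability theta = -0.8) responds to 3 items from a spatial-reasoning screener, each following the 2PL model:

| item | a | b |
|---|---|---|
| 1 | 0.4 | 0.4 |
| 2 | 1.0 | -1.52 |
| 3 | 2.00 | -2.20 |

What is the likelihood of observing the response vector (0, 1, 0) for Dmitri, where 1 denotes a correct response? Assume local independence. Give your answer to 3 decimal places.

P(theta) = 1 / (1 + exp(−a(theta − b)))
P_1 = 1/(1+e^{0.4800}) = 0.3823
P_2 = 1/(1+e^{-0.7200}) = 0.6726
P_3 = 1/(1+e^{-2.8000}) = 0.9427
L = (1−P_1) × P_2 × (1−P_3) = 0.6177 × 0.6726 × 0.0573 = 0.02382

0.024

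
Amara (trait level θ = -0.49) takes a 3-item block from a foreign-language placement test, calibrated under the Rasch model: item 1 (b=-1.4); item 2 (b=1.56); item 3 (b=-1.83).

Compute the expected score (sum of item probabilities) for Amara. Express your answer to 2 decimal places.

1.62

P(θ) = 1 / (1 + exp(−(θ − b)))
P_1 = 1/(1+e^{-0.9100}) = 0.7130
P_2 = 1/(1+e^{2.0500}) = 0.1141
P_3 = 1/(1+e^{-1.3400}) = 0.7925
E[score] = 0.7130 + 0.1141 + 0.7925 = 1.6195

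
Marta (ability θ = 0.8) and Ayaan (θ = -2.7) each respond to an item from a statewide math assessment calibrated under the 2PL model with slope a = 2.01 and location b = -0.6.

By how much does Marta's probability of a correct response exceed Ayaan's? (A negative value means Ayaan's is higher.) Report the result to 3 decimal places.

P(θ) = 1 / (1 + exp(−a(θ − b)))
P(Marta) = 0.9434  [exponent 2.8140]
P(Ayaan) = 0.0145  [exponent -4.2210]
Difference = 0.9434 − 0.0145 = 0.9290

0.929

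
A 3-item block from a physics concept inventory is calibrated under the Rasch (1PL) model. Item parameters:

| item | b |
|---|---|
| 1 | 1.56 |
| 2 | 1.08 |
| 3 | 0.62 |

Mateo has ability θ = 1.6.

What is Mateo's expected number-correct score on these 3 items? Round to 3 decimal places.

1.864

P(θ) = 1 / (1 + exp(−(θ − b)))
P_1 = 1/(1+e^{-0.0400}) = 0.5100
P_2 = 1/(1+e^{-0.5200}) = 0.6271
P_3 = 1/(1+e^{-0.9800}) = 0.7271
E[score] = 0.5100 + 0.6271 + 0.7271 = 1.8643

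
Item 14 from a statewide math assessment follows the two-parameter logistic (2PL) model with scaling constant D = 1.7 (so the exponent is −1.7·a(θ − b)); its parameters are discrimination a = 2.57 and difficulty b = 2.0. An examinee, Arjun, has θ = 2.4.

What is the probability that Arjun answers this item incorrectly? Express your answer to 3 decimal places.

0.148

P(θ) = 1 / (1 + exp(−D·a(θ − b)))
Exponent: 1.7 × 2.57 × (2.4 − 2.0) = 1.7476
1/(1 + e^{-1.7476}) = 0.8516
P = 0.8516
P(incorrect) = 1 − 0.8516 = 0.1484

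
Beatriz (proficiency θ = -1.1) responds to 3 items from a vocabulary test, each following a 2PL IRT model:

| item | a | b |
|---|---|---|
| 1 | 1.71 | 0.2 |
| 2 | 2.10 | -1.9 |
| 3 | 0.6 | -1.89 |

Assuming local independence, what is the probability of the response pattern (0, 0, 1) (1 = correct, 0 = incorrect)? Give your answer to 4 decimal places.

0.0874

P(θ) = 1 / (1 + exp(−a(θ − b)))
P_1 = 1/(1+e^{2.2230}) = 0.0977
P_2 = 1/(1+e^{-1.6800}) = 0.8429
P_3 = 1/(1+e^{-0.4740}) = 0.6163
L = (1−P_1) × (1−P_2) × P_3 = 0.9023 × 0.1571 × 0.6163 = 0.08736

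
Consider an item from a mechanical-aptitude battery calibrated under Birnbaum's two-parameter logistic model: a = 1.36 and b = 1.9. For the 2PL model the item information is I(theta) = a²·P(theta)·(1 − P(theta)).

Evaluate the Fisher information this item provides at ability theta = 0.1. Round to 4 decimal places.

0.1355

P = 1/(1+e^{2.4480}) = 0.0796
P(1−P) = 0.0796 × 0.9204 = 0.0733
I = a² × P(1−P) = 1.36² × 0.0733 = 0.13549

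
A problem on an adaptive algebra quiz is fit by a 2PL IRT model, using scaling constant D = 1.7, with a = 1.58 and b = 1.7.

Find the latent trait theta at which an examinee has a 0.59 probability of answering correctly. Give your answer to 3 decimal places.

P(theta) = 1 / (1 + exp(−D·a(theta − b)))
logit = ln(0.5900/0.4100) = 0.3640
theta = b + logit/(1.7·a) = 1.7 + 0.3640/2.6860 = 1.8355

1.836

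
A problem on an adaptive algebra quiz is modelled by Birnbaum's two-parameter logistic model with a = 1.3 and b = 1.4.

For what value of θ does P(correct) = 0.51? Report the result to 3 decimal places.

1.431

P(θ) = 1 / (1 + exp(−a(θ − b)))
logit = ln(0.5100/0.4900) = 0.0400
θ = b + logit/(a) = 1.4 + 0.0400/1.3000 = 1.4308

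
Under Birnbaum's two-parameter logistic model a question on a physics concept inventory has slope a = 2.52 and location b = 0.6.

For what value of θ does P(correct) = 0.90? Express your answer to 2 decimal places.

P(θ) = 1 / (1 + exp(−a(θ − b)))
logit = ln(0.9000/0.1000) = 2.1972
θ = b + logit/(a) = 0.6 + 2.1972/2.5200 = 1.4719

1.47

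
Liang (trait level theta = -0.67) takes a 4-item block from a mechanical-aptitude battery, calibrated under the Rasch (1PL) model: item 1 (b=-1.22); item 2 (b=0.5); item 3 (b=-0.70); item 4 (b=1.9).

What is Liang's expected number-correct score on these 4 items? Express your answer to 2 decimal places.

1.45

P(theta) = 1 / (1 + exp(−(theta − b)))
P_1 = 1/(1+e^{-0.5500}) = 0.6341
P_2 = 1/(1+e^{1.1700}) = 0.2369
P_3 = 1/(1+e^{-0.0300}) = 0.5075
P_4 = 1/(1+e^{2.5700}) = 0.0711
E[score] = 0.6341 + 0.2369 + 0.5075 + 0.0711 = 1.4496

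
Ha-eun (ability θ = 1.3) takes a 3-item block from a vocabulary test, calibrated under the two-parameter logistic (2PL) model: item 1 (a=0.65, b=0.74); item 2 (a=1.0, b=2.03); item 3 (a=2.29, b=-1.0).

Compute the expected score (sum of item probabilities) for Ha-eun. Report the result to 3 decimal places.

P(θ) = 1 / (1 + exp(−a(θ − b)))
P_1 = 1/(1+e^{-0.3640}) = 0.5900
P_2 = 1/(1+e^{0.7300}) = 0.3252
P_3 = 1/(1+e^{-5.2670}) = 0.9949
E[score] = 0.5900 + 0.3252 + 0.9949 = 1.9101

1.910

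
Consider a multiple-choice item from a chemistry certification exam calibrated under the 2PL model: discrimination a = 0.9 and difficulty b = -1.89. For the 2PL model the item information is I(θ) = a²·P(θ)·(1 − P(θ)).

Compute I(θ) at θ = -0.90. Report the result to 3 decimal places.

P = 1/(1+e^{-0.8910}) = 0.7091
P(1−P) = 0.7091 × 0.2909 = 0.2063
I = a² × P(1−P) = 0.9² × 0.2063 = 0.16709

0.167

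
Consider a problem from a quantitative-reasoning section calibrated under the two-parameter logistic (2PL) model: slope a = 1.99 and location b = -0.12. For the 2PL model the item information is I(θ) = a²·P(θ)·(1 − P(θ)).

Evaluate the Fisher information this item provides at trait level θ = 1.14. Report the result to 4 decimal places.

0.2759

P = 1/(1+e^{-2.5074}) = 0.9247
P(1−P) = 0.9247 × 0.0753 = 0.0697
I = a² × P(1−P) = 1.99² × 0.0697 = 0.27588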